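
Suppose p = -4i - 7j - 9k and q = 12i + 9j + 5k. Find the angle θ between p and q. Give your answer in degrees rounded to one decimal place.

144.7

p · q = (-4)·12 + (-7)·9 + (-9)·5 = -48 - 63 - 45 = -156
|p|² = 16 + 49 + 81 = 146,  |p| = √146 ≈ 12.083046
|q|² = 144 + 81 + 25 = 250,  |q| = √250 ≈ 15.811388
cos θ = -156 / (12.083046 · 15.811388) ≈ -0.81654
θ = arccos(-0.81654) ≈ 144.7°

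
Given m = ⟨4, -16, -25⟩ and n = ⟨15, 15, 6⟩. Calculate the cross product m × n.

(279, -399, 300)

i: (-16)·6 - (-25)·15 = -96 - (-375) = 279
j: (-25)·15 - 4·6 = -375 - 24 = -399
k: 4·15 - (-16)·15 = 60 - (-240) = 300
m × n = (279, -399, 300)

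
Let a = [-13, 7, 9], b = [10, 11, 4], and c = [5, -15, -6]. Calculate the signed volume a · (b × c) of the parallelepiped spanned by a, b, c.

-1207

b × c:
i: 11·(-6) - 4·(-15) = -66 - (-60) = -6
j: 4·5 - 10·(-6) = 20 - (-60) = 80
k: 10·(-15) - 11·5 = -150 - 55 = -205
b × c = (-6, 80, -205)
a · (b × c) = (-13)·(-6) + 7·80 + 9·(-205) = 78 + 560 - 1845 = -1207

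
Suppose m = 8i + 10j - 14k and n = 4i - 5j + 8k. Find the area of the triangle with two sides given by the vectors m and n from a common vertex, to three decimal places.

72.284

i: 10·8 - (-14)·(-5) = 80 - 70 = 10
j: (-14)·4 - 8·8 = -56 - 64 = -120
k: 8·(-5) - 10·4 = -40 - 40 = -80
m × n = (10, -120, -80)
|m × n| = √(10² + (-120)² + (-80)²) = √20900 ≈ 144.5683
area = ½ · 144.5683 ≈ 72.284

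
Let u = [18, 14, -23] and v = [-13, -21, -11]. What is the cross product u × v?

(-637, 497, -196)

i: 14·(-11) - (-23)·(-21) = -154 - 483 = -637
j: (-23)·(-13) - 18·(-11) = 299 - (-198) = 497
k: 18·(-21) - 14·(-13) = -378 - (-182) = -196
u × v = (-637, 497, -196)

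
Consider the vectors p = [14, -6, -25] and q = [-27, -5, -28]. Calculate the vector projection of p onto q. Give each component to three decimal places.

(-6.179, -1.144, -6.408)

p · q = 14·(-27) + (-6)·(-5) + (-25)·(-28) = -378 + 30 + 700 = 352
|q|² = 729 + 25 + 784 = 1538
proj_q p = (352/1538) · (-27, -5, -28) ≈ (-6.179, -1.144, -6.408)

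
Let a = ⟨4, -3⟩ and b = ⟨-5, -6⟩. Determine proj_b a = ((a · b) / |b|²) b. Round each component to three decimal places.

(0.164, 0.197)

a · b = 4·(-5) + (-3)·(-6) = -20 + 18 = -2
|b|² = 25 + 36 = 61
proj_b a = (-2/61) · (-5, -6) ≈ (0.164, 0.197)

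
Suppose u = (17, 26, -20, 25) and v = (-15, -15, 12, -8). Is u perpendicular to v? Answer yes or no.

u · v = 17·(-15) + 26·(-15) + (-20)·12 + 25·(-8) = -255 - 390 - 240 - 200 = -1085
Nonzero, so the vectors are not orthogonal.

no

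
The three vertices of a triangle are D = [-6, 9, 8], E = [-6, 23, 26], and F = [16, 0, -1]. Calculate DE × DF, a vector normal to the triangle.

DE = (0, 14, 18)
DF = (22, -9, -9)
i: 14·(-9) - 18·(-9) = -126 - (-162) = 36
j: 18·22 - 0·(-9) = 396 - 0 = 396
k: 0·(-9) - 14·22 = 0 - 308 = -308
DE × DF = (36, 396, -308)

(36, 396, -308)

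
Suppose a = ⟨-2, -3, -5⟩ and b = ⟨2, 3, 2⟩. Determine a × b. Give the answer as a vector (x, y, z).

(9, -6, 0)

i: (-3)·2 - (-5)·3 = -6 - (-15) = 9
j: (-5)·2 - (-2)·2 = -10 - (-4) = -6
k: (-2)·3 - (-3)·2 = -6 - (-6) = 0
a × b = (9, -6, 0)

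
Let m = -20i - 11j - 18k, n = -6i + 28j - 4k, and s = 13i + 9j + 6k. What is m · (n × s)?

3620

n × s:
i: 28·6 - (-4)·9 = 168 - (-36) = 204
j: (-4)·13 - (-6)·6 = -52 - (-36) = -16
k: (-6)·9 - 28·13 = -54 - 364 = -418
n × s = (204, -16, -418)
m · (n × s) = (-20)·204 + (-11)·(-16) + (-18)·(-418) = -4080 + 176 + 7524 = 3620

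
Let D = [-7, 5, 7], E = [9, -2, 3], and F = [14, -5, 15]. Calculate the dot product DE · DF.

DE = E − D = (16, -7, -4)
DF = F − D = (21, -10, 8)
DE · DF = 16·21 + (-7)·(-10) + (-4)·8 = 336 + 70 - 32 = 374

374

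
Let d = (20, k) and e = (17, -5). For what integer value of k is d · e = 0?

68

d · e = 20·17 + k·(-5) = 340 - 5k
Set equal to 0: -5k = -340, so k = 68.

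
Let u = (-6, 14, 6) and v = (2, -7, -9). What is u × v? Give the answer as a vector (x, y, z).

(-84, -42, 14)

i: 14·(-9) - 6·(-7) = -126 - (-42) = -84
j: 6·2 - (-6)·(-9) = 12 - 54 = -42
k: (-6)·(-7) - 14·2 = 42 - 28 = 14
u × v = (-84, -42, 14)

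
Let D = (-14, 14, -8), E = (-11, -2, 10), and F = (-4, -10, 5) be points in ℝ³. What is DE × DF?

DE = (3, -16, 18)
DF = (10, -24, 13)
i: (-16)·13 - 18·(-24) = -208 - (-432) = 224
j: 18·10 - 3·13 = 180 - 39 = 141
k: 3·(-24) - (-16)·10 = -72 - (-160) = 88
DE × DF = (224, 141, 88)

(224, 141, 88)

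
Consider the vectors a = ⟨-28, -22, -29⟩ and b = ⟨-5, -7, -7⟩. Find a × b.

i: (-22)·(-7) - (-29)·(-7) = 154 - 203 = -49
j: (-29)·(-5) - (-28)·(-7) = 145 - 196 = -51
k: (-28)·(-7) - (-22)·(-5) = 196 - 110 = 86
a × b = (-49, -51, 86)

(-49, -51, 86)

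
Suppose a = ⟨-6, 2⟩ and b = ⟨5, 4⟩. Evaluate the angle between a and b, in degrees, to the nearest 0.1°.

122.9

a · b = (-6)·5 + 2·4 = -30 + 8 = -22
|a|² = 36 + 4 = 40,  |a| = √40 ≈ 6.324555
|b|² = 25 + 16 = 41,  |b| = √41 ≈ 6.403124
cos θ = -22 / (6.324555 · 6.403124) ≈ -0.54325
θ = arccos(-0.54325) ≈ 122.9°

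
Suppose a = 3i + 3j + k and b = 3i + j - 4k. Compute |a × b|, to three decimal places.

i: 3·(-4) - 1·1 = -12 - 1 = -13
j: 1·3 - 3·(-4) = 3 - (-12) = 15
k: 3·1 - 3·3 = 3 - 9 = -6
a × b = (-13, 15, -6)
|a × b| = √((-13)² + 15² + (-6)²) = √430 ≈ 20.7364

20.736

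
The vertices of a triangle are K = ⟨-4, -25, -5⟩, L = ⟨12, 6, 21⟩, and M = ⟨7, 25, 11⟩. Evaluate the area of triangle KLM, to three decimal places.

463.141

KL = (16, 31, 26),  KM = (11, 50, 16)
i: 31·16 - 26·50 = 496 - 1300 = -804
j: 26·11 - 16·16 = 286 - 256 = 30
k: 16·50 - 31·11 = 800 - 341 = 459
KL × KM = (-804, 30, 459)
|KL × KM| = √857997 ≈ 926.2813
area = ½ · 926.2813 ≈ 463.141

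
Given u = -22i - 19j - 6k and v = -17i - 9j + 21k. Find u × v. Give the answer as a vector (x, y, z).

(-453, 564, -125)

i: (-19)·21 - (-6)·(-9) = -399 - 54 = -453
j: (-6)·(-17) - (-22)·21 = 102 - (-462) = 564
k: (-22)·(-9) - (-19)·(-17) = 198 - 323 = -125
u × v = (-453, 564, -125)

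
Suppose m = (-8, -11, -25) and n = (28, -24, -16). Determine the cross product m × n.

i: (-11)·(-16) - (-25)·(-24) = 176 - 600 = -424
j: (-25)·28 - (-8)·(-16) = -700 - 128 = -828
k: (-8)·(-24) - (-11)·28 = 192 - (-308) = 500
m × n = (-424, -828, 500)

(-424, -828, 500)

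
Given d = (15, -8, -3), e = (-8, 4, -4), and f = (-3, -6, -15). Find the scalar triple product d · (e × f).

e × f:
i: 4·(-15) - (-4)·(-6) = -60 - 24 = -84
j: (-4)·(-3) - (-8)·(-15) = 12 - 120 = -108
k: (-8)·(-6) - 4·(-3) = 48 - (-12) = 60
e × f = (-84, -108, 60)
d · (e × f) = 15·(-84) + (-8)·(-108) + (-3)·60 = -1260 + 864 - 180 = -576

-576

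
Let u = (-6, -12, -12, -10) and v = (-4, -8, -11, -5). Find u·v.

u · v = (-6)·(-4) + (-12)·(-8) + (-12)·(-11) + (-10)·(-5) = 24 + 96 + 132 + 50 = 302

302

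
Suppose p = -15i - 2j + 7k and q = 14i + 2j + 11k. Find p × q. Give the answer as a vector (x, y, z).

i: (-2)·11 - 7·2 = -22 - 14 = -36
j: 7·14 - (-15)·11 = 98 - (-165) = 263
k: (-15)·2 - (-2)·14 = -30 - (-28) = -2
p × q = (-36, 263, -2)

(-36, 263, -2)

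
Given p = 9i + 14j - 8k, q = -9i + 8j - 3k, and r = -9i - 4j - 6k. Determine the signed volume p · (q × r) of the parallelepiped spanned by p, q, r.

-1782

q × r:
i: 8·(-6) - (-3)·(-4) = -48 - 12 = -60
j: (-3)·(-9) - (-9)·(-6) = 27 - 54 = -27
k: (-9)·(-4) - 8·(-9) = 36 - (-72) = 108
q × r = (-60, -27, 108)
p · (q × r) = 9·(-60) + 14·(-27) + (-8)·108 = -540 - 378 - 864 = -1782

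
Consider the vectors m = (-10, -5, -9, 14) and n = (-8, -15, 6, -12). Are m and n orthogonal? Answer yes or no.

m · n = (-10)·(-8) + (-5)·(-15) + (-9)·6 + 14·(-12) = 80 + 75 - 54 - 168 = -67
Nonzero, so the vectors are not orthogonal.

no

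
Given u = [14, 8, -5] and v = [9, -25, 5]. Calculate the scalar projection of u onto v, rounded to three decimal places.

-3.662

u · v = 14·9 + 8·(-25) + (-5)·5 = 126 - 200 - 25 = -99
|v| = √(81 + 625 + 25) = √731 ≈ 27.0370
comp_v u = -99 / √731 ≈ -3.662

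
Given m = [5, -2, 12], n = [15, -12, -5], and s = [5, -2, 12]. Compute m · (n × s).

0

n × s:
i: (-12)·12 - (-5)·(-2) = -144 - 10 = -154
j: (-5)·5 - 15·12 = -25 - 180 = -205
k: 15·(-2) - (-12)·5 = -30 - (-60) = 30
n × s = (-154, -205, 30)
m · (n × s) = 5·(-154) + (-2)·(-205) + 12·30 = -770 + 410 + 360 = 0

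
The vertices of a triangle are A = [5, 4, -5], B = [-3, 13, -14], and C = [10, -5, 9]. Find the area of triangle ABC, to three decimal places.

AB = (-8, 9, -9),  AC = (5, -9, 14)
i: 9·14 - (-9)·(-9) = 126 - 81 = 45
j: (-9)·5 - (-8)·14 = -45 - (-112) = 67
k: (-8)·(-9) - 9·5 = 72 - 45 = 27
AB × AC = (45, 67, 27)
|AB × AC| = √7243 ≈ 85.1058
area = ½ · 85.1058 ≈ 42.553

42.553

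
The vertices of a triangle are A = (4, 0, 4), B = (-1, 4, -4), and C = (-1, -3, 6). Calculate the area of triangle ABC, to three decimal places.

31.548

AB = (-5, 4, -8),  AC = (-5, -3, 2)
i: 4·2 - (-8)·(-3) = 8 - 24 = -16
j: (-8)·(-5) - (-5)·2 = 40 - (-10) = 50
k: (-5)·(-3) - 4·(-5) = 15 - (-20) = 35
AB × AC = (-16, 50, 35)
|AB × AC| = √3981 ≈ 63.0952
area = ½ · 63.0952 ≈ 31.548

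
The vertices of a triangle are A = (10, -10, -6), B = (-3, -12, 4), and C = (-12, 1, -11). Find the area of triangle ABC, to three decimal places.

AB = (-13, -2, 10),  AC = (-22, 11, -5)
i: (-2)·(-5) - 10·11 = 10 - 110 = -100
j: 10·(-22) - (-13)·(-5) = -220 - 65 = -285
k: (-13)·11 - (-2)·(-22) = -143 - 44 = -187
AB × AC = (-100, -285, -187)
|AB × AC| = √126194 ≈ 355.2379
area = ½ · 355.2379 ≈ 177.619

177.619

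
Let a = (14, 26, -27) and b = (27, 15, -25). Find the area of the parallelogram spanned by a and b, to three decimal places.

667.630

i: 26·(-25) - (-27)·15 = -650 - (-405) = -245
j: (-27)·27 - 14·(-25) = -729 - (-350) = -379
k: 14·15 - 26·27 = 210 - 702 = -492
a × b = (-245, -379, -492)
|a × b| = √((-245)² + (-379)² + (-492)²) = √445730 ≈ 667.6301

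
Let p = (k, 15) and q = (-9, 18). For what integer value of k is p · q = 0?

p · q = k·(-9) + 15·18 = 270 - 9k
Set equal to 0: -9k = -270, so k = 30.

30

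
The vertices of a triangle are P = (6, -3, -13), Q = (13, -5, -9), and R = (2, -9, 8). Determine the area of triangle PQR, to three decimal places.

85.722

PQ = (7, -2, 4),  PR = (-4, -6, 21)
i: (-2)·21 - 4·(-6) = -42 - (-24) = -18
j: 4·(-4) - 7·21 = -16 - 147 = -163
k: 7·(-6) - (-2)·(-4) = -42 - 8 = -50
PQ × PR = (-18, -163, -50)
|PQ × PR| = √29393 ≈ 171.4439
area = ½ · 171.4439 ≈ 85.722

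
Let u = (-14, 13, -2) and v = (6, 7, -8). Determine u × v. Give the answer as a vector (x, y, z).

i: 13·(-8) - (-2)·7 = -104 - (-14) = -90
j: (-2)·6 - (-14)·(-8) = -12 - 112 = -124
k: (-14)·7 - 13·6 = -98 - 78 = -176
u × v = (-90, -124, -176)

(-90, -124, -176)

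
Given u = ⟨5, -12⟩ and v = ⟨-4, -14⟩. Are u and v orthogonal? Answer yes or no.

u · v = 5·(-4) + (-12)·(-14) = -20 + 168 = 148
Nonzero, so the vectors are not orthogonal.

no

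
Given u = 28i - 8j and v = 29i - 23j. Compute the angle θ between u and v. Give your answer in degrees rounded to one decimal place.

22.5

u · v = 28·29 + (-8)·(-23) = 812 + 184 = 996
|u|² = 784 + 64 = 848,  |u| = √848 ≈ 29.120440
|v|² = 841 + 529 = 1370,  |v| = √1370 ≈ 37.013511
cos θ = 996 / (29.120440 · 37.013511) ≈ 0.92406
θ = arccos(0.92406) ≈ 22.5°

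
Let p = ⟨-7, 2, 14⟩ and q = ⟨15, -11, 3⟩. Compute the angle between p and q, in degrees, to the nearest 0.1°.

106.6

p · q = (-7)·15 + 2·(-11) + 14·3 = -105 - 22 + 42 = -85
|p|² = 49 + 4 + 196 = 249,  |p| = √249 ≈ 15.779734
|q|² = 225 + 121 + 9 = 355,  |q| = √355 ≈ 18.841444
cos θ = -85 / (15.779734 · 18.841444) ≈ -0.28589
θ = arccos(-0.28589) ≈ 106.6°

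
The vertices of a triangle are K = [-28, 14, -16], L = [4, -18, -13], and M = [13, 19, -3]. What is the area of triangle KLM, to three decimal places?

KL = (32, -32, 3),  KM = (41, 5, 13)
i: (-32)·13 - 3·5 = -416 - 15 = -431
j: 3·41 - 32·13 = 123 - 416 = -293
k: 32·5 - (-32)·41 = 160 - (-1312) = 1472
KL × KM = (-431, -293, 1472)
|KL × KM| = √2438394 ≈ 1561.5358
area = ½ · 1561.5358 ≈ 780.768

780.768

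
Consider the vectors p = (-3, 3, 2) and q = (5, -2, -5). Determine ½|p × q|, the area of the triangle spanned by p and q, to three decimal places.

7.533

i: 3·(-5) - 2·(-2) = -15 - (-4) = -11
j: 2·5 - (-3)·(-5) = 10 - 15 = -5
k: (-3)·(-2) - 3·5 = 6 - 15 = -9
p × q = (-11, -5, -9)
|p × q| = √((-11)² + (-5)² + (-9)²) = √227 ≈ 15.0665
area = ½ · 15.0665 ≈ 7.533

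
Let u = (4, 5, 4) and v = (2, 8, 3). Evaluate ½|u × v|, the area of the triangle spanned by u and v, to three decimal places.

14.045

i: 5·3 - 4·8 = 15 - 32 = -17
j: 4·2 - 4·3 = 8 - 12 = -4
k: 4·8 - 5·2 = 32 - 10 = 22
u × v = (-17, -4, 22)
|u × v| = √((-17)² + (-4)² + 22²) = √789 ≈ 28.0891
area = ½ · 28.0891 ≈ 14.045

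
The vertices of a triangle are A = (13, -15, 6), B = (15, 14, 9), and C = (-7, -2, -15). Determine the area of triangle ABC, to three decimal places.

AB = (2, 29, 3),  AC = (-20, 13, -21)
i: 29·(-21) - 3·13 = -609 - 39 = -648
j: 3·(-20) - 2·(-21) = -60 - (-42) = -18
k: 2·13 - 29·(-20) = 26 - (-580) = 606
AB × AC = (-648, -18, 606)
|AB × AC| = √787464 ≈ 887.3917
area = ½ · 887.3917 ≈ 443.696

443.696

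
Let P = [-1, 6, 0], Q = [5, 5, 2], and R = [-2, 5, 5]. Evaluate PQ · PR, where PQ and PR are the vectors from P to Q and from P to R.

PQ = Q − P = (6, -1, 2)
PR = R − P = (-1, -1, 5)
PQ · PR = 6·(-1) + (-1)·(-1) + 2·5 = -6 + 1 + 10 = 5

5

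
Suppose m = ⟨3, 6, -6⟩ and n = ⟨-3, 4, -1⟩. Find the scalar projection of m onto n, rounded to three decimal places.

m · n = 3·(-3) + 6·4 + (-6)·(-1) = -9 + 24 + 6 = 21
|n| = √(9 + 16 + 1) = √26 ≈ 5.0990
comp_n m = 21 / √26 ≈ 4.118

4.118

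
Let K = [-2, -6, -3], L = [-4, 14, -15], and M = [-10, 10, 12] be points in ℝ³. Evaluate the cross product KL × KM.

(492, 126, 128)

KL = (-2, 20, -12)
KM = (-8, 16, 15)
i: 20·15 - (-12)·16 = 300 - (-192) = 492
j: (-12)·(-8) - (-2)·15 = 96 - (-30) = 126
k: (-2)·16 - 20·(-8) = -32 - (-160) = 128
KL × KM = (492, 126, 128)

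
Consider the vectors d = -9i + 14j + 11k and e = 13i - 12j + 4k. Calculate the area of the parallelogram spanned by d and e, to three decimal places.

i: 14·4 - 11·(-12) = 56 - (-132) = 188
j: 11·13 - (-9)·4 = 143 - (-36) = 179
k: (-9)·(-12) - 14·13 = 108 - 182 = -74
d × e = (188, 179, -74)
|d × e| = √(188² + 179² + (-74)²) = √72861 ≈ 269.9278

269.928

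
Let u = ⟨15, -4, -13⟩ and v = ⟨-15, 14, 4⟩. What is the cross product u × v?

(166, 135, 150)

i: (-4)·4 - (-13)·14 = -16 - (-182) = 166
j: (-13)·(-15) - 15·4 = 195 - 60 = 135
k: 15·14 - (-4)·(-15) = 210 - 60 = 150
u × v = (166, 135, 150)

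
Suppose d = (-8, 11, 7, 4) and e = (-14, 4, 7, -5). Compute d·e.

d · e = (-8)·(-14) + 11·4 + 7·7 + 4·(-5) = 112 + 44 + 49 - 20 = 185

185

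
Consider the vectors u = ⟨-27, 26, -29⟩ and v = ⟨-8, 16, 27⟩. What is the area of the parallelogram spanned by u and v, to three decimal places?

1527.499

i: 26·27 - (-29)·16 = 702 - (-464) = 1166
j: (-29)·(-8) - (-27)·27 = 232 - (-729) = 961
k: (-27)·16 - 26·(-8) = -432 - (-208) = -224
u × v = (1166, 961, -224)
|u × v| = √(1166² + 961² + (-224)²) = √2333253 ≈ 1527.4989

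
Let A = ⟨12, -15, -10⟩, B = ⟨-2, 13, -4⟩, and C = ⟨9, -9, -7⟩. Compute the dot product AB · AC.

AB = B − A = (-14, 28, 6)
AC = C − A = (-3, 6, 3)
AB · AC = (-14)·(-3) + 28·6 + 6·3 = 42 + 168 + 18 = 228

228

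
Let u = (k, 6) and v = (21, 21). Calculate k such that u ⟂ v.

u · v = k·21 + 6·21 = 126 + 21k
Set equal to 0: 21k = -126, so k = -6.

-6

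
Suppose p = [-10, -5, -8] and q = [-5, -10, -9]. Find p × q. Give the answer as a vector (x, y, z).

i: (-5)·(-9) - (-8)·(-10) = 45 - 80 = -35
j: (-8)·(-5) - (-10)·(-9) = 40 - 90 = -50
k: (-10)·(-10) - (-5)·(-5) = 100 - 25 = 75
p × q = (-35, -50, 75)

(-35, -50, 75)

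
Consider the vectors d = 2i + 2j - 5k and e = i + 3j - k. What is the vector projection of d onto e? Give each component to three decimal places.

(1.182, 3.545, -1.182)

d · e = 2·1 + 2·3 + (-5)·(-1) = 2 + 6 + 5 = 13
|e|² = 1 + 9 + 1 = 11
proj_e d = (13/11) · (1, 3, -1) ≈ (1.182, 3.545, -1.182)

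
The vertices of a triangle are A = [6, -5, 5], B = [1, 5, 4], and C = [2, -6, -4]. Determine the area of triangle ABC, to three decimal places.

AB = (-5, 10, -1),  AC = (-4, -1, -9)
i: 10·(-9) - (-1)·(-1) = -90 - 1 = -91
j: (-1)·(-4) - (-5)·(-9) = 4 - 45 = -41
k: (-5)·(-1) - 10·(-4) = 5 - (-40) = 45
AB × AC = (-91, -41, 45)
|AB × AC| = √11987 ≈ 109.4852
area = ½ · 109.4852 ≈ 54.743

54.743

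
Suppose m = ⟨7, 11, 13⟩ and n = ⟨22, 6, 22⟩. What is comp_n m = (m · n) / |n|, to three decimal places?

m · n = 7·22 + 11·6 + 13·22 = 154 + 66 + 286 = 506
|n| = √(484 + 36 + 484) = √1004 ≈ 31.6860
comp_n m = 506 / √1004 ≈ 15.969

15.969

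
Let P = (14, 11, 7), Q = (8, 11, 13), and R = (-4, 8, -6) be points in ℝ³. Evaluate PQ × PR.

PQ = (-6, 0, 6)
PR = (-18, -3, -13)
i: 0·(-13) - 6·(-3) = 0 - (-18) = 18
j: 6·(-18) - (-6)·(-13) = -108 - 78 = -186
k: (-6)·(-3) - 0·(-18) = 18 - 0 = 18
PQ × PR = (18, -186, 18)

(18, -186, 18)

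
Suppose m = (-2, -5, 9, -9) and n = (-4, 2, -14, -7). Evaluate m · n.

m · n = (-2)·(-4) + (-5)·2 + 9·(-14) + (-9)·(-7) = 8 - 10 - 126 + 63 = -65

-65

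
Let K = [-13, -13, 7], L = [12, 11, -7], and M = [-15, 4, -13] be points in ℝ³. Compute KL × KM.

(-242, 528, 473)

KL = (25, 24, -14)
KM = (-2, 17, -20)
i: 24·(-20) - (-14)·17 = -480 - (-238) = -242
j: (-14)·(-2) - 25·(-20) = 28 - (-500) = 528
k: 25·17 - 24·(-2) = 425 - (-48) = 473
KL × KM = (-242, 528, 473)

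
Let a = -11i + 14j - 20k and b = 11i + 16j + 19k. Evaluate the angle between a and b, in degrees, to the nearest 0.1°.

112.4

a · b = (-11)·11 + 14·16 + (-20)·19 = -121 + 224 - 380 = -277
|a|² = 121 + 196 + 400 = 717,  |a| = √717 ≈ 26.776856
|b|² = 121 + 256 + 361 = 738,  |b| = √738 ≈ 27.166155
cos θ = -277 / (26.776856 · 27.166155) ≈ -0.38080
θ = arccos(-0.38080) ≈ 112.4°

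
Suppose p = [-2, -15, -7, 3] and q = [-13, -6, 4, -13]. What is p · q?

49

p · q = (-2)·(-13) + (-15)·(-6) + (-7)·4 + 3·(-13) = 26 + 90 - 28 - 39 = 49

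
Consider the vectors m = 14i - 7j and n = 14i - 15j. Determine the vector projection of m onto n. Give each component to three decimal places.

m · n = 14·14 + (-7)·(-15) = 196 + 105 = 301
|n|² = 196 + 225 = 421
proj_n m = (301/421) · (14, -15) ≈ (10.010, -10.724)

(10.010, -10.724)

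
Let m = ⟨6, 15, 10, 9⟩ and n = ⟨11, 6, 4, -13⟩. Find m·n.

79

m · n = 6·11 + 15·6 + 10·4 + 9·(-13) = 66 + 90 + 40 - 117 = 79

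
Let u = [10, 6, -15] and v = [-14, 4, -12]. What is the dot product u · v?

u · v = 10·(-14) + 6·4 + (-15)·(-12) = -140 + 24 + 180 = 64

64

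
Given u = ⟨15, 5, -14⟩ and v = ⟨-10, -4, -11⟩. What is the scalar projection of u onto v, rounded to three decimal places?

-1.039

u · v = 15·(-10) + 5·(-4) + (-14)·(-11) = -150 - 20 + 154 = -16
|v| = √(100 + 16 + 121) = √237 ≈ 15.3948
comp_v u = -16 / √237 ≈ -1.039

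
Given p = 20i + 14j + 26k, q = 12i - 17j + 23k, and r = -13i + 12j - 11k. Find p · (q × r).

-6120

q × r:
i: (-17)·(-11) - 23·12 = 187 - 276 = -89
j: 23·(-13) - 12·(-11) = -299 - (-132) = -167
k: 12·12 - (-17)·(-13) = 144 - 221 = -77
q × r = (-89, -167, -77)
p · (q × r) = 20·(-89) + 14·(-167) + 26·(-77) = -1780 - 2338 - 2002 = -6120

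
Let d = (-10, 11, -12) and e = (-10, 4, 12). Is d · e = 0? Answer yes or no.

yes

d · e = (-10)·(-10) + 11·4 + (-12)·12 = 100 + 44 - 144 = 0
Zero, so the vectors are orthogonal.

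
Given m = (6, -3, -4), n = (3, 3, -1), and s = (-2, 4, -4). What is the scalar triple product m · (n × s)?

n × s:
i: 3·(-4) - (-1)·4 = -12 - (-4) = -8
j: (-1)·(-2) - 3·(-4) = 2 - (-12) = 14
k: 3·4 - 3·(-2) = 12 - (-6) = 18
n × s = (-8, 14, 18)
m · (n × s) = 6·(-8) + (-3)·14 + (-4)·18 = -48 - 42 - 72 = -162

-162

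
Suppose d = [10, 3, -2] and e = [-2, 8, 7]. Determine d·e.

d · e = 10·(-2) + 3·8 + (-2)·7 = -20 + 24 - 14 = -10

-10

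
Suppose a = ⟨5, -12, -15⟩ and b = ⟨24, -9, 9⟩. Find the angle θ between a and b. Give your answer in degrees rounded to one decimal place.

80.1

a · b = 5·24 + (-12)·(-9) + (-15)·9 = 120 + 108 - 135 = 93
|a|² = 25 + 144 + 225 = 394,  |a| = √394 ≈ 19.849433
|b|² = 576 + 81 + 81 = 738,  |b| = √738 ≈ 27.166155
cos θ = 93 / (19.849433 · 27.166155) ≈ 0.17247
θ = arccos(0.17247) ≈ 80.1°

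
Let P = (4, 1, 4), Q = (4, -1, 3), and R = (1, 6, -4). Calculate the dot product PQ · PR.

-2

PQ = Q − P = (0, -2, -1)
PR = R − P = (-3, 5, -8)
PQ · PR = 0·(-3) + (-2)·5 + (-1)·(-8) = 0 - 10 + 8 = -2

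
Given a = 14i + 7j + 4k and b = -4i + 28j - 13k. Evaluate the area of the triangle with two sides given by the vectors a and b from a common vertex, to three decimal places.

247.571

i: 7·(-13) - 4·28 = -91 - 112 = -203
j: 4·(-4) - 14·(-13) = -16 - (-182) = 166
k: 14·28 - 7·(-4) = 392 - (-28) = 420
a × b = (-203, 166, 420)
|a × b| = √((-203)² + 166² + 420²) = √245165 ≈ 495.1414
area = ½ · 495.1414 ≈ 247.571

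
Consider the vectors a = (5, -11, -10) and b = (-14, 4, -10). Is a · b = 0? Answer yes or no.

no

a · b = 5·(-14) + (-11)·4 + (-10)·(-10) = -70 - 44 + 100 = -14
Nonzero, so the vectors are not orthogonal.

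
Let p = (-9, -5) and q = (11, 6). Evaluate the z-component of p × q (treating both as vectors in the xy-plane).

1

(-9)·6 - (-5)·11 = -54 - (-55) = 1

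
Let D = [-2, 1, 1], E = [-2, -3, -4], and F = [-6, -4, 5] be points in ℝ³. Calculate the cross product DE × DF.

DE = (0, -4, -5)
DF = (-4, -5, 4)
i: (-4)·4 - (-5)·(-5) = -16 - 25 = -41
j: (-5)·(-4) - 0·4 = 20 - 0 = 20
k: 0·(-5) - (-4)·(-4) = 0 - 16 = -16
DE × DF = (-41, 20, -16)

(-41, 20, -16)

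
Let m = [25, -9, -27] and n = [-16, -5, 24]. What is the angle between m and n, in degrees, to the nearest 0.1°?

154.7

m · n = 25·(-16) + (-9)·(-5) + (-27)·24 = -400 + 45 - 648 = -1003
|m|² = 625 + 81 + 729 = 1435,  |m| = √1435 ≈ 37.881394
|n|² = 256 + 25 + 576 = 857,  |n| = √857 ≈ 29.274562
cos θ = -1003 / (37.881394 · 29.274562) ≈ -0.90445
θ = arccos(-0.90445) ≈ 154.7°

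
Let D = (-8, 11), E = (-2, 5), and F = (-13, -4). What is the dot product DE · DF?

DE = E − D = (6, -6)
DF = F − D = (-5, -15)
DE · DF = 6·(-5) + (-6)·(-15) = -30 + 90 = 60

60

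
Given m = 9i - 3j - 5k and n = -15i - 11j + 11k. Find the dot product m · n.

m · n = 9·(-15) + (-3)·(-11) + (-5)·11 = -135 + 33 - 55 = -157

-157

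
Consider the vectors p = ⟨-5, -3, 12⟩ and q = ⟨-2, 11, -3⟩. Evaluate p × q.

i: (-3)·(-3) - 12·11 = 9 - 132 = -123
j: 12·(-2) - (-5)·(-3) = -24 - 15 = -39
k: (-5)·11 - (-3)·(-2) = -55 - 6 = -61
p × q = (-123, -39, -61)

(-123, -39, -61)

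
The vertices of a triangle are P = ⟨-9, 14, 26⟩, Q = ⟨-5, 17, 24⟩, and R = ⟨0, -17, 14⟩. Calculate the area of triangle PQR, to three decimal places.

PQ = (4, 3, -2),  PR = (9, -31, -12)
i: 3·(-12) - (-2)·(-31) = -36 - 62 = -98
j: (-2)·9 - 4·(-12) = -18 - (-48) = 30
k: 4·(-31) - 3·9 = -124 - 27 = -151
PQ × PR = (-98, 30, -151)
|PQ × PR| = √33305 ≈ 182.4966
area = ½ · 182.4966 ≈ 91.248

91.248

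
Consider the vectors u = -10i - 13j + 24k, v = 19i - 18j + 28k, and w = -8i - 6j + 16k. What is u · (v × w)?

v × w:
i: (-18)·16 - 28·(-6) = -288 - (-168) = -120
j: 28·(-8) - 19·16 = -224 - 304 = -528
k: 19·(-6) - (-18)·(-8) = -114 - 144 = -258
v × w = (-120, -528, -258)
u · (v × w) = (-10)·(-120) + (-13)·(-528) + 24·(-258) = 1200 + 6864 - 6192 = 1872

1872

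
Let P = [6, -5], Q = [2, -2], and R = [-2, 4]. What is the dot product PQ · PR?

59

PQ = Q − P = (-4, 3)
PR = R − P = (-8, 9)
PQ · PR = (-4)·(-8) + 3·9 = 32 + 27 = 59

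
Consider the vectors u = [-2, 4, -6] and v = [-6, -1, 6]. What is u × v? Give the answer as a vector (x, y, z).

(18, 48, 26)

i: 4·6 - (-6)·(-1) = 24 - 6 = 18
j: (-6)·(-6) - (-2)·6 = 36 - (-12) = 48
k: (-2)·(-1) - 4·(-6) = 2 - (-24) = 26
u × v = (18, 48, 26)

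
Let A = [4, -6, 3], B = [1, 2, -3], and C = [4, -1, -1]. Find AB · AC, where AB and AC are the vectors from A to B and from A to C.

AB = B − A = (-3, 8, -6)
AC = C − A = (0, 5, -4)
AB · AC = (-3)·0 + 8·5 + (-6)·(-4) = 0 + 40 + 24 = 64

64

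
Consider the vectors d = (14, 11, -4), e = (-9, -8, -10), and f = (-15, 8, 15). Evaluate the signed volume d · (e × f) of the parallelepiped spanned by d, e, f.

e × f:
i: (-8)·15 - (-10)·8 = -120 - (-80) = -40
j: (-10)·(-15) - (-9)·15 = 150 - (-135) = 285
k: (-9)·8 - (-8)·(-15) = -72 - 120 = -192
e × f = (-40, 285, -192)
d · (e × f) = 14·(-40) + 11·285 + (-4)·(-192) = -560 + 3135 + 768 = 3343

3343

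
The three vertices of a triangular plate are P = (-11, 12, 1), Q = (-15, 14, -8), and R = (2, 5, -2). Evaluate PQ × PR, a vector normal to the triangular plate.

(-69, -129, 2)

PQ = (-4, 2, -9)
PR = (13, -7, -3)
i: 2·(-3) - (-9)·(-7) = -6 - 63 = -69
j: (-9)·13 - (-4)·(-3) = -117 - 12 = -129
k: (-4)·(-7) - 2·13 = 28 - 26 = 2
PQ × PR = (-69, -129, 2)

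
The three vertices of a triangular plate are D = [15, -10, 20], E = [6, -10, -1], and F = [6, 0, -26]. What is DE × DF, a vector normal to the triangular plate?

DE = (-9, 0, -21)
DF = (-9, 10, -46)
i: 0·(-46) - (-21)·10 = 0 - (-210) = 210
j: (-21)·(-9) - (-9)·(-46) = 189 - 414 = -225
k: (-9)·10 - 0·(-9) = -90 - 0 = -90
DE × DF = (210, -225, -90)

(210, -225, -90)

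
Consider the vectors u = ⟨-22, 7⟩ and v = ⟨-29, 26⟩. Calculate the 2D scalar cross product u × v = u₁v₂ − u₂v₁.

-369

(-22)·26 - 7·(-29) = -572 - (-203) = -369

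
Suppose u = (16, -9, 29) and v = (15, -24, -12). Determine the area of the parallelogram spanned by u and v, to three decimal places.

1049.546

i: (-9)·(-12) - 29·(-24) = 108 - (-696) = 804
j: 29·15 - 16·(-12) = 435 - (-192) = 627
k: 16·(-24) - (-9)·15 = -384 - (-135) = -249
u × v = (804, 627, -249)
|u × v| = √(804² + 627² + (-249)²) = √1101546 ≈ 1049.5456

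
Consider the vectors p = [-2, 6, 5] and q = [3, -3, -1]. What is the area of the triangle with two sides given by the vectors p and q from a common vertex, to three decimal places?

9.925

i: 6·(-1) - 5·(-3) = -6 - (-15) = 9
j: 5·3 - (-2)·(-1) = 15 - 2 = 13
k: (-2)·(-3) - 6·3 = 6 - 18 = -12
p × q = (9, 13, -12)
|p × q| = √(9² + 13² + (-12)²) = √394 ≈ 19.8494
area = ½ · 19.8494 ≈ 9.925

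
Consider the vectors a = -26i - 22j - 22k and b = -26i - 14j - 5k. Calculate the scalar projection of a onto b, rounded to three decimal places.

a · b = (-26)·(-26) + (-22)·(-14) + (-22)·(-5) = 676 + 308 + 110 = 1094
|b| = √(676 + 196 + 25) = √897 ≈ 29.9500
comp_b a = 1094 / √897 ≈ 36.528

36.528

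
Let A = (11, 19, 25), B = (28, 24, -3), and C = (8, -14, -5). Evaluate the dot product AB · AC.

AB = B − A = (17, 5, -28)
AC = C − A = (-3, -33, -30)
AB · AC = 17·(-3) + 5·(-33) + (-28)·(-30) = -51 - 165 + 840 = 624

624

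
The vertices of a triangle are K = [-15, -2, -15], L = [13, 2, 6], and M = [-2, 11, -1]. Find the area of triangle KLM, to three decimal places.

199.119

KL = (28, 4, 21),  KM = (13, 13, 14)
i: 4·14 - 21·13 = 56 - 273 = -217
j: 21·13 - 28·14 = 273 - 392 = -119
k: 28·13 - 4·13 = 364 - 52 = 312
KL × KM = (-217, -119, 312)
|KL × KM| = √158594 ≈ 398.2386
area = ½ · 398.2386 ≈ 199.119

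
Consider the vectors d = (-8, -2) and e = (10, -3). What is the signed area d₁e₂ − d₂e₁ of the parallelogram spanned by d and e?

44

(-8)·(-3) - (-2)·10 = 24 - (-20) = 44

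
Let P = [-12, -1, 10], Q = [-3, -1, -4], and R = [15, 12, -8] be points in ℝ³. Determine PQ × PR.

PQ = (9, 0, -14)
PR = (27, 13, -18)
i: 0·(-18) - (-14)·13 = 0 - (-182) = 182
j: (-14)·27 - 9·(-18) = -378 - (-162) = -216
k: 9·13 - 0·27 = 117 - 0 = 117
PQ × PR = (182, -216, 117)

(182, -216, 117)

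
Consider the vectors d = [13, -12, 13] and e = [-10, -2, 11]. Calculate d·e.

37

d · e = 13·(-10) + (-12)·(-2) + 13·11 = -130 + 24 + 143 = 37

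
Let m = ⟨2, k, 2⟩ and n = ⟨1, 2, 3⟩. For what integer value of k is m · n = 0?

-4

m · n = 2·1 + k·2 + 2·3 = 8 + 2k
Set equal to 0: 2k = -8, so k = -4.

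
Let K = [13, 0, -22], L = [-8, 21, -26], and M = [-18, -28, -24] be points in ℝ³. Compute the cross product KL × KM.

(-154, 82, 1239)

KL = (-21, 21, -4)
KM = (-31, -28, -2)
i: 21·(-2) - (-4)·(-28) = -42 - 112 = -154
j: (-4)·(-31) - (-21)·(-2) = 124 - 42 = 82
k: (-21)·(-28) - 21·(-31) = 588 - (-651) = 1239
KL × KM = (-154, 82, 1239)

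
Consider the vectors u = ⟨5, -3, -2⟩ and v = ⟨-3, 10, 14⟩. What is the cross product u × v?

(-22, -64, 41)

i: (-3)·14 - (-2)·10 = -42 - (-20) = -22
j: (-2)·(-3) - 5·14 = 6 - 70 = -64
k: 5·10 - (-3)·(-3) = 50 - 9 = 41
u × v = (-22, -64, 41)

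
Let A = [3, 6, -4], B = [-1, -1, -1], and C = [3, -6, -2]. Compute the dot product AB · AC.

90

AB = B − A = (-4, -7, 3)
AC = C − A = (0, -12, 2)
AB · AC = (-4)·0 + (-7)·(-12) + 3·2 = 0 + 84 + 6 = 90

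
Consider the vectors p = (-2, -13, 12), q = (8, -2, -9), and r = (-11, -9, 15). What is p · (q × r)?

-633

q × r:
i: (-2)·15 - (-9)·(-9) = -30 - 81 = -111
j: (-9)·(-11) - 8·15 = 99 - 120 = -21
k: 8·(-9) - (-2)·(-11) = -72 - 22 = -94
q × r = (-111, -21, -94)
p · (q × r) = (-2)·(-111) + (-13)·(-21) + 12·(-94) = 222 + 273 - 1128 = -633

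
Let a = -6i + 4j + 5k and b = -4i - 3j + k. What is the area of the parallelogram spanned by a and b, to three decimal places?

i: 4·1 - 5·(-3) = 4 - (-15) = 19
j: 5·(-4) - (-6)·1 = -20 - (-6) = -14
k: (-6)·(-3) - 4·(-4) = 18 - (-16) = 34
a × b = (19, -14, 34)
|a × b| = √(19² + (-14)² + 34²) = √1713 ≈ 41.3884

41.388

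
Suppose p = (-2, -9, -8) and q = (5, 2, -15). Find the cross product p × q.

(151, -70, 41)

i: (-9)·(-15) - (-8)·2 = 135 - (-16) = 151
j: (-8)·5 - (-2)·(-15) = -40 - 30 = -70
k: (-2)·2 - (-9)·5 = -4 - (-45) = 41
p × q = (151, -70, 41)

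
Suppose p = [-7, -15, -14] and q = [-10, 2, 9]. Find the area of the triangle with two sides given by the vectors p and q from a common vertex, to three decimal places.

i: (-15)·9 - (-14)·2 = -135 - (-28) = -107
j: (-14)·(-10) - (-7)·9 = 140 - (-63) = 203
k: (-7)·2 - (-15)·(-10) = -14 - 150 = -164
p × q = (-107, 203, -164)
|p × q| = √((-107)² + 203² + (-164)²) = √79554 ≈ 282.0532
area = ½ · 282.0532 ≈ 141.027

141.027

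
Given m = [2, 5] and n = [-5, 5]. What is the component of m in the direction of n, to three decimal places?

m · n = 2·(-5) + 5·5 = -10 + 25 = 15
|n| = √(25 + 25) = √50 ≈ 7.0711
comp_n m = 15 / √50 ≈ 2.121

2.121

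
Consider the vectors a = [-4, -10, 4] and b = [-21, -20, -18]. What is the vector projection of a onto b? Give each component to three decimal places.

a · b = (-4)·(-21) + (-10)·(-20) + 4·(-18) = 84 + 200 - 72 = 212
|b|² = 441 + 400 + 324 = 1165
proj_b a = (212/1165) · (-21, -20, -18) ≈ (-3.821, -3.639, -3.276)

(-3.821, -3.639, -3.276)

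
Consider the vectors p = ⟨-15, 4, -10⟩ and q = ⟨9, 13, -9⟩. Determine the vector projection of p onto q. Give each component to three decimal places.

p · q = (-15)·9 + 4·13 + (-10)·(-9) = -135 + 52 + 90 = 7
|q|² = 81 + 169 + 81 = 331
proj_q p = (7/331) · (9, 13, -9) ≈ (0.190, 0.275, -0.190)

(0.190, 0.275, -0.190)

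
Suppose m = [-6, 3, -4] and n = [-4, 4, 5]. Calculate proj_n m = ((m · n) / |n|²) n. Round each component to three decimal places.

(-1.123, 1.123, 1.404)

m · n = (-6)·(-4) + 3·4 + (-4)·5 = 24 + 12 - 20 = 16
|n|² = 16 + 16 + 25 = 57
proj_n m = (16/57) · (-4, 4, 5) ≈ (-1.123, 1.123, 1.404)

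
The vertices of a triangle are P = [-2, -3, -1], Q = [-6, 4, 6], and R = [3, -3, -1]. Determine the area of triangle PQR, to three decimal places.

24.749

PQ = (-4, 7, 7),  PR = (5, 0, 0)
i: 7·0 - 7·0 = 0 - 0 = 0
j: 7·5 - (-4)·0 = 35 - 0 = 35
k: (-4)·0 - 7·5 = 0 - 35 = -35
PQ × PR = (0, 35, -35)
|PQ × PR| = √2450 ≈ 49.4975
area = ½ · 49.4975 ≈ 24.749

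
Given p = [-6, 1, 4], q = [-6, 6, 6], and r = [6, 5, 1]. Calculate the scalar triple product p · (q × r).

-78

q × r:
i: 6·1 - 6·5 = 6 - 30 = -24
j: 6·6 - (-6)·1 = 36 - (-6) = 42
k: (-6)·5 - 6·6 = -30 - 36 = -66
q × r = (-24, 42, -66)
p · (q × r) = (-6)·(-24) + 1·42 + 4·(-66) = 144 + 42 - 264 = -78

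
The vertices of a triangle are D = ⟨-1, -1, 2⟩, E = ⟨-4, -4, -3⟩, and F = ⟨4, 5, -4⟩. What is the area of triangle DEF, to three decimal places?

DE = (-3, -3, -5),  DF = (5, 6, -6)
i: (-3)·(-6) - (-5)·6 = 18 - (-30) = 48
j: (-5)·5 - (-3)·(-6) = -25 - 18 = -43
k: (-3)·6 - (-3)·5 = -18 - (-15) = -3
DE × DF = (48, -43, -3)
|DE × DF| = √4162 ≈ 64.5136
area = ½ · 64.5136 ≈ 32.257

32.257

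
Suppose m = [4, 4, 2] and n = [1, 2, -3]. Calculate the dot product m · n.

6

m · n = 4·1 + 4·2 + 2·(-3) = 4 + 8 - 6 = 6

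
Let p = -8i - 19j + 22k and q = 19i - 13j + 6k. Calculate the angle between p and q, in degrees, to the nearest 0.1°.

71.6

p · q = (-8)·19 + (-19)·(-13) + 22·6 = -152 + 247 + 132 = 227
|p|² = 64 + 361 + 484 = 909,  |p| = √909 ≈ 30.149627
|q|² = 361 + 169 + 36 = 566,  |q| = √566 ≈ 23.790755
cos θ = 227 / (30.149627 · 23.790755) ≈ 0.31647
θ = arccos(0.31647) ≈ 71.6°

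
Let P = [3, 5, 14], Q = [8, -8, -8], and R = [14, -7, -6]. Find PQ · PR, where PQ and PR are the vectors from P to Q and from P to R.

PQ = Q − P = (5, -13, -22)
PR = R − P = (11, -12, -20)
PQ · PR = 5·11 + (-13)·(-12) + (-22)·(-20) = 55 + 156 + 440 = 651

651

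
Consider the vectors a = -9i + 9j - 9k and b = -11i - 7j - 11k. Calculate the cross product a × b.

(-162, 0, 162)

i: 9·(-11) - (-9)·(-7) = -99 - 63 = -162
j: (-9)·(-11) - (-9)·(-11) = 99 - 99 = 0
k: (-9)·(-7) - 9·(-11) = 63 - (-99) = 162
a × b = (-162, 0, 162)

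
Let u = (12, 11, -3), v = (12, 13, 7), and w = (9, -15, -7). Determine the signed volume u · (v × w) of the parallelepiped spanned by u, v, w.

v × w:
i: 13·(-7) - 7·(-15) = -91 - (-105) = 14
j: 7·9 - 12·(-7) = 63 - (-84) = 147
k: 12·(-15) - 13·9 = -180 - 117 = -297
v × w = (14, 147, -297)
u · (v × w) = 12·14 + 11·147 + (-3)·(-297) = 168 + 1617 + 891 = 2676

2676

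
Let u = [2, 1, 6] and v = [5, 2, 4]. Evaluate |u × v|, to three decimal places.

i: 1·4 - 6·2 = 4 - 12 = -8
j: 6·5 - 2·4 = 30 - 8 = 22
k: 2·2 - 1·5 = 4 - 5 = -1
u × v = (-8, 22, -1)
|u × v| = √((-8)² + 22² + (-1)²) = √549 ≈ 23.4307

23.431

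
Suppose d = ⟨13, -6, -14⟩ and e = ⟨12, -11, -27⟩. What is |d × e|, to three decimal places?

196.454

i: (-6)·(-27) - (-14)·(-11) = 162 - 154 = 8
j: (-14)·12 - 13·(-27) = -168 - (-351) = 183
k: 13·(-11) - (-6)·12 = -143 - (-72) = -71
d × e = (8, 183, -71)
|d × e| = √(8² + 183² + (-71)²) = √38594 ≈ 196.4536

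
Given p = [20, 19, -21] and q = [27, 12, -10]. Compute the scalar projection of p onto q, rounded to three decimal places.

31.353

p · q = 20·27 + 19·12 + (-21)·(-10) = 540 + 228 + 210 = 978
|q| = √(729 + 144 + 100) = √973 ≈ 31.1929
comp_q p = 978 / √973 ≈ 31.353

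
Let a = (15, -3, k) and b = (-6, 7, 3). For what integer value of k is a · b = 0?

37

a · b = 15·(-6) + (-3)·7 + k·3 = -111 + 3k
Set equal to 0: 3k = 111, so k = 37.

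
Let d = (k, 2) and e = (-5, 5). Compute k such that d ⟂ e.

2

d · e = k·(-5) + 2·5 = 10 - 5k
Set equal to 0: -5k = -10, so k = 2.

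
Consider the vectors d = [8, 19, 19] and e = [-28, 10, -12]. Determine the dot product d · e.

d · e = 8·(-28) + 19·10 + 19·(-12) = -224 + 190 - 228 = -262

-262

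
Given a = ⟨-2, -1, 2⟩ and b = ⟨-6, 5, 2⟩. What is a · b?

11

a · b = (-2)·(-6) + (-1)·5 + 2·2 = 12 - 5 + 4 = 11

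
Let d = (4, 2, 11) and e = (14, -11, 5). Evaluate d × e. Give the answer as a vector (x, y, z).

(131, 134, -72)

i: 2·5 - 11·(-11) = 10 - (-121) = 131
j: 11·14 - 4·5 = 154 - 20 = 134
k: 4·(-11) - 2·14 = -44 - 28 = -72
d × e = (131, 134, -72)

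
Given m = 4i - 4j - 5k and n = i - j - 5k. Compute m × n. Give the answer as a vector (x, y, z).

i: (-4)·(-5) - (-5)·(-1) = 20 - 5 = 15
j: (-5)·1 - 4·(-5) = -5 - (-20) = 15
k: 4·(-1) - (-4)·1 = -4 - (-4) = 0
m × n = (15, 15, 0)

(15, 15, 0)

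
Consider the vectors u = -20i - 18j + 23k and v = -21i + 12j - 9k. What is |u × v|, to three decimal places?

i: (-18)·(-9) - 23·12 = 162 - 276 = -114
j: 23·(-21) - (-20)·(-9) = -483 - 180 = -663
k: (-20)·12 - (-18)·(-21) = -240 - 378 = -618
u × v = (-114, -663, -618)
|u × v| = √((-114)² + (-663)² + (-618)²) = √834489 ≈ 913.5037

913.504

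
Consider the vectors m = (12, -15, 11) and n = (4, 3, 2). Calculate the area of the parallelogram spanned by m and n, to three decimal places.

i: (-15)·2 - 11·3 = -30 - 33 = -63
j: 11·4 - 12·2 = 44 - 24 = 20
k: 12·3 - (-15)·4 = 36 - (-60) = 96
m × n = (-63, 20, 96)
|m × n| = √((-63)² + 20² + 96²) = √13585 ≈ 116.5547

116.555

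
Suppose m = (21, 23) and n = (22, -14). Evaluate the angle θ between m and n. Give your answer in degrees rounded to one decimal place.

m · n = 21·22 + 23·(-14) = 462 - 322 = 140
|m|² = 441 + 529 = 970,  |m| = √970 ≈ 31.144823
|n|² = 484 + 196 = 680,  |n| = √680 ≈ 26.076810
cos θ = 140 / (31.144823 · 26.076810) ≈ 0.17238
θ = arccos(0.17238) ≈ 80.1°

80.1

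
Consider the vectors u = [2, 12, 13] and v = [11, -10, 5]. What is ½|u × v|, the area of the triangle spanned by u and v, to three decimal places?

138.648

i: 12·5 - 13·(-10) = 60 - (-130) = 190
j: 13·11 - 2·5 = 143 - 10 = 133
k: 2·(-10) - 12·11 = -20 - 132 = -152
u × v = (190, 133, -152)
|u × v| = √(190² + 133² + (-152)²) = √76893 ≈ 277.2959
area = ½ · 277.2959 ≈ 138.648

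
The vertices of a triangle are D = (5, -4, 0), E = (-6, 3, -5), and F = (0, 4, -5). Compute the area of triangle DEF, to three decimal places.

DE = (-11, 7, -5),  DF = (-5, 8, -5)
i: 7·(-5) - (-5)·8 = -35 - (-40) = 5
j: (-5)·(-5) - (-11)·(-5) = 25 - 55 = -30
k: (-11)·8 - 7·(-5) = -88 - (-35) = -53
DE × DF = (5, -30, -53)
|DE × DF| = √3734 ≈ 61.1065
area = ½ · 61.1065 ≈ 30.553

30.553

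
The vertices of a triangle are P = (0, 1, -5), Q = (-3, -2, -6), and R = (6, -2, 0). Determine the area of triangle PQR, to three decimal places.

16.837

PQ = (-3, -3, -1),  PR = (6, -3, 5)
i: (-3)·5 - (-1)·(-3) = -15 - 3 = -18
j: (-1)·6 - (-3)·5 = -6 - (-15) = 9
k: (-3)·(-3) - (-3)·6 = 9 - (-18) = 27
PQ × PR = (-18, 9, 27)
|PQ × PR| = √1134 ≈ 33.6749
area = ½ · 33.6749 ≈ 16.837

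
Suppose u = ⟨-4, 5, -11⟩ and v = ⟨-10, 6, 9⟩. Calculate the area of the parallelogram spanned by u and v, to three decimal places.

185.238

i: 5·9 - (-11)·6 = 45 - (-66) = 111
j: (-11)·(-10) - (-4)·9 = 110 - (-36) = 146
k: (-4)·6 - 5·(-10) = -24 - (-50) = 26
u × v = (111, 146, 26)
|u × v| = √(111² + 146² + 26²) = √34313 ≈ 185.2377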